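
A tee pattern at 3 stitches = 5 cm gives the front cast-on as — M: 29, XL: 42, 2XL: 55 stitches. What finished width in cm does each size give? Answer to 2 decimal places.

3/5 = 0.6 sts per cm.
M: 29 / 0.6 = 48.333 → 48.33 cm.
XL: 42 / 0.6 = 70.000 → 70.00 cm.
2XL: 55 / 0.6 = 91.667 → 91.67 cm.

M 48.33 cm; XL 70.00 cm; 2XL 91.67 cm.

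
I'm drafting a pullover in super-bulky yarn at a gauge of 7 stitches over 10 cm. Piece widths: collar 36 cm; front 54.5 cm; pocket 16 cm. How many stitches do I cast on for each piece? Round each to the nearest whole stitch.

collar 25; front 38; pocket 11.

Rate = 7/10 = 0.7 sts per cm.
collar: 36 × 0.7 = 25.20 → 25.
front: 54.5 × 0.7 = 38.15 → 38.
pocket: 16 × 0.7 = 11.20 → 11.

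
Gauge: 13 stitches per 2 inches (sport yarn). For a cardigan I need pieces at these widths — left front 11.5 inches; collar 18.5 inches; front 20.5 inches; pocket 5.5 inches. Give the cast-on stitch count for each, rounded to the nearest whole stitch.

Rate = 13/2 = 6.5 sts per in.
left front: 11.5 × 6.5 = 74.75 → 75.
collar: 18.5 × 6.5 = 120.25 → 120.
front: 20.5 × 6.5 = 133.25 → 133.
pocket: 5.5 × 6.5 = 35.75 → 36.

left front 75; collar 120; front 133; pocket 36.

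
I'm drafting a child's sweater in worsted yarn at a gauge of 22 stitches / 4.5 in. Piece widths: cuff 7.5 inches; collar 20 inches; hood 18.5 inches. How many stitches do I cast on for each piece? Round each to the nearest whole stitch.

cuff 37; collar 98; hood 90.

Rate = 22/4.5 = 4.889 sts per in.
cuff: 7.5 × 4.889 = 36.67 → 37.
collar: 20 × 4.889 = 97.78 → 98.
hood: 18.5 × 4.889 = 90.44 → 90.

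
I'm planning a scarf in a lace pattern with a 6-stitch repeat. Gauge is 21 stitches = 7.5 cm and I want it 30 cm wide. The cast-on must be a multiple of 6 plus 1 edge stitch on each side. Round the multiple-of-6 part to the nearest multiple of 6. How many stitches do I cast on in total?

86 stitches.

21 / 7.5 = 2.8 sts per cm.
30 × 2.8 = 84.00 sts.
Less 2 edge sts → 82.00 for the repeat.
Nearest multiple of 6: 84.
Add back 2 edge sts → 86.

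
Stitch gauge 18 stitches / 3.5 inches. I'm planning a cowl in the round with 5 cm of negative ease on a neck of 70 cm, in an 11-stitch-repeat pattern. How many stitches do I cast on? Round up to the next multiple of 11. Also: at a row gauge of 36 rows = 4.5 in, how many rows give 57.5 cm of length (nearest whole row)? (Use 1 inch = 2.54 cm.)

Finished = 70 − 5 = 65 cm.
65 cm × 1/2.54 = 25.59 inches.
18/3.5 = 5.143 sts per in; 25.59 × 5.143 = 131.61 sts.
Next multiple of 11 → 132.
57.5 cm = 22.64 inches; × 8 = 181.10 → 181 rows.

Cast on 132 stitches; work 181 rows.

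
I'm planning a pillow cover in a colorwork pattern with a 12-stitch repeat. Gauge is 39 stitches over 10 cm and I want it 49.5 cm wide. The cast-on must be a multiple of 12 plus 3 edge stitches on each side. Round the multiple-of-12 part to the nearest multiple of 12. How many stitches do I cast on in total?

198 stitches.

39 / 10 = 3.9 sts per cm.
49.5 × 3.9 = 193.05 sts.
Less 6 edge sts → 187.05 for the repeat.
Nearest multiple of 12: 192.
Add back 6 edge sts → 198.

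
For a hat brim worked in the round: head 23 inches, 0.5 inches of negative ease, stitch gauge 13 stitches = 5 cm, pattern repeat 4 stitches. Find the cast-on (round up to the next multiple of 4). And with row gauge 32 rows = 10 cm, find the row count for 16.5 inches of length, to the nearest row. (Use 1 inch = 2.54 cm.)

Finished = 23 − 0.5 = 22.5 inches.
22.5 inches × 2.54 = 57.15 cm.
13/5 = 2.6 sts per cm; 57.15 × 2.6 = 148.59 sts.
Next multiple of 4 → 152.
16.5 inches = 41.91 cm; × 3.2 = 134.11 → 134 rows.

Cast on 152 stitches; work 134 rows.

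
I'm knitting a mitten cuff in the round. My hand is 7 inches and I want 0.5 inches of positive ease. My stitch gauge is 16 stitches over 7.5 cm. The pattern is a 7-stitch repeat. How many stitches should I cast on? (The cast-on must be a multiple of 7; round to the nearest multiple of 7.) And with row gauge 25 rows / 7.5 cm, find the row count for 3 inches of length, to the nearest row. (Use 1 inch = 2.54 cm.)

Finished = 7 + 0.5 = 7.5 inches.
7.5 inches × 2.54 = 19.05 cm.
16/7.5 = 2.133 sts per cm; 19.05 × 2.133 = 40.64 sts.
Nearest multiple of 7 → 42.
3 inches = 7.62 cm; × 3.333 = 25.40 → 25 rows.

Cast on 42 stitches; work 25 rows.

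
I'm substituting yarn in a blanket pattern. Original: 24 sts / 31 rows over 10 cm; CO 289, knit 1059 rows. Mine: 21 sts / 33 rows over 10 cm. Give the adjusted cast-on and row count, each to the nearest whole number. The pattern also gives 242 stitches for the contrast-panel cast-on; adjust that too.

Cast on 253 stitches; work 1127 rows; contrast-panel cast-on 212 stitches.

Stitches: 289 × 21/24 = 252.88 → 253.
Rows: 1059 × 33/31 = 1127.32 → 1127.
contrast-panel cast-on: 242 × 21/24 = 211.75 → 212.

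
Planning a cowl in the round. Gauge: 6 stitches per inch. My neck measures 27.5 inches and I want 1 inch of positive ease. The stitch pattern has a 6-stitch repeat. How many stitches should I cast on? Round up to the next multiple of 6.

Finished = 27.5 + 1 = 28.5 inches.
6 / 1 = 6 sts/in.
28.5 × 6 = 171.00 sts.
Next multiple of 6: 174.

Cast on 174 stitches.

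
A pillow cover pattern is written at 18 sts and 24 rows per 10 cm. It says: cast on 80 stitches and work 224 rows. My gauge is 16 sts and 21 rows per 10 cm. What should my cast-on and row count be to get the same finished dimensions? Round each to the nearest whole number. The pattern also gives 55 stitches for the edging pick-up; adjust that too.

Stitches: 80 × 16/18 = 71.11 → 71.
Rows: 224 × 21/24 = 196.00 → 196.
edging pick-up: 55 × 16/18 = 48.89 → 49.

Cast on 71 stitches; work 196 rows; edging pick-up 49 stitches.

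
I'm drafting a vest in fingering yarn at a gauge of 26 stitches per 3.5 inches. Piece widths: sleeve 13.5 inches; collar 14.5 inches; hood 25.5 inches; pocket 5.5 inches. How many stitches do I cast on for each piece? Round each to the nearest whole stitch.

Rate = 26/3.5 = 7.429 sts per in.
sleeve: 13.5 × 7.429 = 100.29 → 100.
collar: 14.5 × 7.429 = 107.71 → 108.
hood: 25.5 × 7.429 = 189.43 → 189.
pocket: 5.5 × 7.429 = 40.86 → 41.

sleeve 100; collar 108; hood 189; pocket 41.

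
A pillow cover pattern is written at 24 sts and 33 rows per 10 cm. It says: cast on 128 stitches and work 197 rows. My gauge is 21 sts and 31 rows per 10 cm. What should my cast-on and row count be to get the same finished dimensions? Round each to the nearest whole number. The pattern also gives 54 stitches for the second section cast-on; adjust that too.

Stitches: 128 × 21/24 = 112.00 → 112.
Rows: 197 × 31/33 = 185.06 → 185.
second section cast-on: 54 × 21/24 = 47.25 → 47.

Cast on 112 stitches; work 185 rows; second section cast-on 47 stitches.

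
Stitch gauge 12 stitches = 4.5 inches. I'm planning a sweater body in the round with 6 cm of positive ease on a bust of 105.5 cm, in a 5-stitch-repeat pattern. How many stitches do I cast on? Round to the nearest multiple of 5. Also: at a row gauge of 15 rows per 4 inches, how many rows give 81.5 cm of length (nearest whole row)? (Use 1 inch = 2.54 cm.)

Finished = 105.5 + 6 = 111.5 cm.
111.5 cm × 1/2.54 = 43.90 inches.
12/4.5 = 2.667 sts per in; 43.90 × 2.667 = 117.06 sts.
Nearest multiple of 5 → 115.
81.5 cm = 32.09 inches; × 3.75 = 120.32 → 120 rows.

Cast on 115 stitches; work 120 rows.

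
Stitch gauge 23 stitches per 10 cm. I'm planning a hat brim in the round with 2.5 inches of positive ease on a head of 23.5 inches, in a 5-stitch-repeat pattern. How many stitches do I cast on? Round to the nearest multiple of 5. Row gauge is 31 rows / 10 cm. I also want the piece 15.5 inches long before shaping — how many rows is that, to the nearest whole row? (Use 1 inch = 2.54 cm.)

Finished = 23.5 + 2.5 = 26 inches.
26 inches × 2.54 = 66.04 cm.
23/10 = 2.3 sts per cm; 66.04 × 2.3 = 151.89 sts.
Nearest multiple of 5 → 150.
15.5 inches = 39.37 cm; × 3.1 = 122.05 → 122 rows.

Cast on 150 stitches; work 122 rows.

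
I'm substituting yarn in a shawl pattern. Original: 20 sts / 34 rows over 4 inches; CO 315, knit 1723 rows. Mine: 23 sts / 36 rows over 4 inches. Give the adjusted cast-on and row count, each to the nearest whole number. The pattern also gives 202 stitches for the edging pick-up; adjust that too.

Stitches: 315 × 23/20 = 362.25 → 362.
Rows: 1723 × 36/34 = 1824.35 → 1824.
edging pick-up: 202 × 23/20 = 232.30 → 232.

Cast on 362 stitches; work 1824 rows; edging pick-up 232 stitches.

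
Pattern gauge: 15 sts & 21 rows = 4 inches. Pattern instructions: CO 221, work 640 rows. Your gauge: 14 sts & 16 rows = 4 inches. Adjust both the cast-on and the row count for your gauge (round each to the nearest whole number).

Cast on 206 stitches; work 488 rows.

Stitches: 221 × 14/15 = 206.27 → 206.
Rows: 640 × 16/21 = 487.62 → 488.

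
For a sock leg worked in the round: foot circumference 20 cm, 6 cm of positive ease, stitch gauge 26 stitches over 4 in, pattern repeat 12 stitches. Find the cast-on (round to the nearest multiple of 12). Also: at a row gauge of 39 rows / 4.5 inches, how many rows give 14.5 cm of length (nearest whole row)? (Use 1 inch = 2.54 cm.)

Cast on 72 stitches; work 49 rows.

Finished = 20 + 6 = 26 cm.
26 cm × 1/2.54 = 10.24 inches.
26/4 = 6.5 sts per in; 10.24 × 6.5 = 66.54 sts.
Nearest multiple of 12 → 72.
14.5 cm = 5.71 inches; × 8.667 = 49.48 → 49 rows.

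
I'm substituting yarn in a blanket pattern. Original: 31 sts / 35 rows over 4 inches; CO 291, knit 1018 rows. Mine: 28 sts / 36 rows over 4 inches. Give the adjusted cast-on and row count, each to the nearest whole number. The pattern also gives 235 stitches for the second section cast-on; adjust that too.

Cast on 263 stitches; work 1047 rows; second section cast-on 212 stitches.

Stitches: 291 × 28/31 = 262.84 → 263.
Rows: 1018 × 36/35 = 1047.09 → 1047.
second section cast-on: 235 × 28/31 = 212.26 → 212.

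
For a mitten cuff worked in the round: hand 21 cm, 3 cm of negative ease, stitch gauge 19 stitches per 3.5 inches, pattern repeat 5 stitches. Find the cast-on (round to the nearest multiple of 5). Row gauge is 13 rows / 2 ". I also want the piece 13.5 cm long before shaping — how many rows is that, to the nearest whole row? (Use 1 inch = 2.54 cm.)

Finished = 21 − 3 = 18 cm.
18 cm × 1/2.54 = 7.09 inches.
19/3.5 = 5.429 sts per in; 7.09 × 5.429 = 38.47 sts.
Nearest multiple of 5 → 40.
13.5 cm = 5.31 inches; × 6.5 = 34.55 → 35 rows.

Cast on 40 stitches; work 35 rows.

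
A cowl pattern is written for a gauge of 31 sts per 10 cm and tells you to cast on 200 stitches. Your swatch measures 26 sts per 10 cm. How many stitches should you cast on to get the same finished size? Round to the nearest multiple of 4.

Scale factor = 26 / 31 = 0.839.
200 × 26 / 31 = 167.74 sts.
→ 168 sts.

CO 168 sts.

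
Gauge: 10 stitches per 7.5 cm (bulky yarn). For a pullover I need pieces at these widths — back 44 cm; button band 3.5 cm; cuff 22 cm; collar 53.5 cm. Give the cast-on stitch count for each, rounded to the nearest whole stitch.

back 59; button band 5; cuff 29; collar 71.

Rate = 10/7.5 = 1.333 sts per cm.
back: 44 × 1.333 = 58.67 → 59.
button band: 3.5 × 1.333 = 4.67 → 5.
cuff: 22 × 1.333 = 29.33 → 29.
collar: 53.5 × 1.333 = 71.33 → 71.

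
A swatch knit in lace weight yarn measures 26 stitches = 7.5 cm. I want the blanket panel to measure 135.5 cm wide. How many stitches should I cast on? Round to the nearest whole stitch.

Cast on 470 stitches.

26 stitches / 7.5 cm = 3.467 stitches per cm.
135.5 × 3.467 = 469.73 stitches.
Round to nearest → 470.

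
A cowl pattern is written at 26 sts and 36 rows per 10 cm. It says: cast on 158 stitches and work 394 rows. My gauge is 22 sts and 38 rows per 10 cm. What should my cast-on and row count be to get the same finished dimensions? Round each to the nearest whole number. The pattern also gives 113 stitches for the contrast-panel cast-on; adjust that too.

Stitches: 158 × 22/26 = 133.69 → 134.
Rows: 394 × 38/36 = 415.89 → 416.
contrast-panel cast-on: 113 × 22/26 = 95.62 → 96.

Cast on 134 stitches; work 416 rows; contrast-panel cast-on 96 stitches.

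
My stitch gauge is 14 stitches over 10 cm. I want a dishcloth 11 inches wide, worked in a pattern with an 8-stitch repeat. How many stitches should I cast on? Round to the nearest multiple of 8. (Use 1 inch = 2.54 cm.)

11 in = 11 × 2.54 = 27.94 cm.
14 / 10 = 1.4 sts/cm.
27.94 × 1.4 = 39.12 sts.
→ 40.

40 stitches.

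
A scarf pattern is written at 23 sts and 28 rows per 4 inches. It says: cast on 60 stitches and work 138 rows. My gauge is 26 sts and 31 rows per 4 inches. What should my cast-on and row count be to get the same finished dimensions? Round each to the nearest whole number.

Cast on 68 stitches; work 153 rows.

Stitches: 60 × 26/23 = 67.83 → 68.
Rows: 138 × 31/28 = 152.79 → 153.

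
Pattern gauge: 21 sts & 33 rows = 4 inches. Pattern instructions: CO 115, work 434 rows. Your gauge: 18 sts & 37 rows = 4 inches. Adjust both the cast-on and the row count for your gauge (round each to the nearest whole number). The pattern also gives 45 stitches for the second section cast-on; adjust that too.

Stitches: 115 × 18/21 = 98.57 → 99.
Rows: 434 × 37/33 = 486.61 → 487.
second section cast-on: 45 × 18/21 = 38.57 → 39.

Cast on 99 stitches; work 487 rows; second section cast-on 39 stitches.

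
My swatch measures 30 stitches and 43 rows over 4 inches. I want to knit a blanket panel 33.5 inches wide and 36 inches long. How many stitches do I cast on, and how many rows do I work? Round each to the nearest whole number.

Stitch gauge = 30/4 = 7.5 sts/in; 33.5 × 7.5 = 251.25 → 251 sts.
Row gauge = 43/4 = 10.75 rows/in; 36 × 10.75 = 387.00 → 387 rows.

Cast on 251 stitches and work 387 rows.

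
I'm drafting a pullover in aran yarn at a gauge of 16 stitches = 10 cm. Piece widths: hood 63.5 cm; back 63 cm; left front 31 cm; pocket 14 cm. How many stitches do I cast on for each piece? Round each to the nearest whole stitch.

hood 102; back 101; left front 50; pocket 22.

Rate = 16/10 = 1.6 sts per cm.
hood: 63.5 × 1.6 = 101.60 → 102.
back: 63 × 1.6 = 100.80 → 101.
left front: 31 × 1.6 = 49.60 → 50.
pocket: 14 × 1.6 = 22.40 → 22.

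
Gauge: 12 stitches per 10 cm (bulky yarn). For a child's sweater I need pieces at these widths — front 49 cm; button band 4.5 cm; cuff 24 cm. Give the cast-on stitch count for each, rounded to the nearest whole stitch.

Rate = 12/10 = 1.2 sts per cm.
front: 49 × 1.2 = 58.80 → 59.
button band: 4.5 × 1.2 = 5.40 → 5.
cuff: 24 × 1.2 = 28.80 → 29.

front 59; button band 5; cuff 29.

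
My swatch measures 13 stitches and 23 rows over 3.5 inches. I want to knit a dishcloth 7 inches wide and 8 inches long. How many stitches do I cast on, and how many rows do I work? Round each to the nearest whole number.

Cast on 26 stitches and work 53 rows.

Stitch gauge = 13/3.5 = 3.714 sts/in; 7 × 3.714 = 26.00 → 26 sts.
Row gauge = 23/3.5 = 6.571 rows/in; 8 × 6.571 = 52.57 → 53 rows.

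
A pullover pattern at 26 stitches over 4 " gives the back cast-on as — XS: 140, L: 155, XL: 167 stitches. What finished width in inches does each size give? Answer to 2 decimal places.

XS 21.54 inches; L 23.85 inches; XL 25.69 inches.

26/4 = 6.5 sts per in.
XS: 140 / 6.5 = 21.538 → 21.54 in.
L: 155 / 6.5 = 23.846 → 23.85 in.
XL: 167 / 6.5 = 25.692 → 25.69 in.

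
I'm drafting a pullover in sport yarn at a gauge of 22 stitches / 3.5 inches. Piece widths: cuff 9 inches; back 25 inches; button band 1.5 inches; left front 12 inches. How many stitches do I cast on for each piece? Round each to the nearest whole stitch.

cuff 57; back 157; button band 9; left front 75.

Rate = 22/3.5 = 6.286 sts per in.
cuff: 9 × 6.286 = 56.57 → 57.
back: 25 × 6.286 = 157.14 → 157.
button band: 1.5 × 6.286 = 9.43 → 9.
left front: 12 × 6.286 = 75.43 → 75.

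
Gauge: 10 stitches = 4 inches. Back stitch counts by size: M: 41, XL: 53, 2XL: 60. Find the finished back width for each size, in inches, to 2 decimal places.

M 16.40 inches; XL 21.20 inches; 2XL 24.00 inches.

10/4 = 2.5 sts per in.
M: 41 / 2.5 = 16.400 → 16.40 in.
XL: 53 / 2.5 = 21.200 → 21.20 in.
2XL: 60 / 2.5 = 24.000 → 24.00 in.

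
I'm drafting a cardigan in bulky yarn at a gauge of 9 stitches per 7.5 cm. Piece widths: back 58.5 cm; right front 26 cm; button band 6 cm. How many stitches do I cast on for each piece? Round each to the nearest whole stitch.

Rate = 9/7.5 = 1.2 sts per cm.
back: 58.5 × 1.2 = 70.20 → 70.
right front: 26 × 1.2 = 31.20 → 31.
button band: 6 × 1.2 = 7.20 → 7.

back 70; right front 31; button band 7.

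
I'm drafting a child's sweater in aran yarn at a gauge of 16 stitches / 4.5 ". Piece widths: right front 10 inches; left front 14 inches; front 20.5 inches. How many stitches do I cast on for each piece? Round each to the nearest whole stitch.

right front 36; left front 50; front 73.

Rate = 16/4.5 = 3.556 sts per in.
right front: 10 × 3.556 = 35.56 → 36.
left front: 14 × 3.556 = 49.78 → 50.
front: 20.5 × 3.556 = 72.89 → 73.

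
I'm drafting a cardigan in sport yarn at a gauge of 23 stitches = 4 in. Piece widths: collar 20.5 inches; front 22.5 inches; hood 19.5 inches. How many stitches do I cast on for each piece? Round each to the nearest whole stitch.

Rate = 23/4 = 5.75 sts per in.
collar: 20.5 × 5.75 = 117.88 → 118.
front: 22.5 × 5.75 = 129.38 → 129.
hood: 19.5 × 5.75 = 112.12 → 112.

collar 118; front 129; hood 112.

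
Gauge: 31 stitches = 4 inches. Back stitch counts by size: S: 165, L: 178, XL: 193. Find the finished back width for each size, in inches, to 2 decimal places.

31/4 = 7.75 sts per in.
S: 165 / 7.75 = 21.290 → 21.29 in.
L: 178 / 7.75 = 22.968 → 22.97 in.
XL: 193 / 7.75 = 24.903 → 24.90 in.

S 21.29 inches; L 22.97 inches; XL 24.90 inches.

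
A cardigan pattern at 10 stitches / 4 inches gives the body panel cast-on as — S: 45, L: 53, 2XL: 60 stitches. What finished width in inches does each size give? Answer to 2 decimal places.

S 18.00 inches; L 21.20 inches; 2XL 24.00 inches.

10/4 = 2.5 sts per in.
S: 45 / 2.5 = 18.000 → 18.00 in.
L: 53 / 2.5 = 21.200 → 21.20 in.
2XL: 60 / 2.5 = 24.000 → 24.00 in.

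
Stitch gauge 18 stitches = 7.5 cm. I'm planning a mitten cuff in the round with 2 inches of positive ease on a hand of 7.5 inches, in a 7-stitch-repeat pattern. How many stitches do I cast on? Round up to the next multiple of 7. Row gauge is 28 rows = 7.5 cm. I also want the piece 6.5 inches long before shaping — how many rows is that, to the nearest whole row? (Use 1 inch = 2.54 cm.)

Finished = 7.5 + 2 = 9.5 inches.
9.5 inches × 2.54 = 24.13 cm.
18/7.5 = 2.4 sts per cm; 24.13 × 2.4 = 57.91 sts.
Next multiple of 7 → 63.
6.5 inches = 16.51 cm; × 3.733 = 61.64 → 62 rows.

Cast on 63 stitches; work 62 rows.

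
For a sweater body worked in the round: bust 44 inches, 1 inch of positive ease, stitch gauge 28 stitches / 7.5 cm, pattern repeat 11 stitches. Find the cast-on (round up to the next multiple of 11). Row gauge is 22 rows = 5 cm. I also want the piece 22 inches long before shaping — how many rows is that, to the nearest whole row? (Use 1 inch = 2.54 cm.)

Cast on 429 stitches; work 246 rows.

Finished = 44 + 1 = 45 inches.
45 inches × 2.54 = 114.30 cm.
28/7.5 = 3.733 sts per cm; 114.30 × 3.733 = 426.72 sts.
Next multiple of 11 → 429.
22 inches = 55.88 cm; × 4.4 = 245.87 → 246 rows.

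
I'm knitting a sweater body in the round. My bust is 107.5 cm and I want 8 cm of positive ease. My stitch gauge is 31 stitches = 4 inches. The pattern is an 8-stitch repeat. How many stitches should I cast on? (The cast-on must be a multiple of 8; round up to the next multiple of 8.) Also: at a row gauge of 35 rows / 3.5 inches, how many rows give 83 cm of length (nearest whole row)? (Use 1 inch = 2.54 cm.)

Cast on 360 stitches; work 327 rows.

Finished = 107.5 + 8 = 115.5 cm.
115.5 cm × 1/2.54 = 45.47 inches.
31/4 = 7.75 sts per in; 45.47 × 7.75 = 352.41 sts.
Next multiple of 8 → 360.
83 cm = 32.68 inches; × 10 = 326.77 → 327 rows.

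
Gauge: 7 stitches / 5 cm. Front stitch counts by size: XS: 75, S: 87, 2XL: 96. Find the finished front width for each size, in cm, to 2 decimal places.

7/5 = 1.4 sts per cm.
XS: 75 / 1.4 = 53.571 → 53.57 cm.
S: 87 / 1.4 = 62.143 → 62.14 cm.
2XL: 96 / 1.4 = 68.571 → 68.57 cm.

XS 53.57 cm; S 62.14 cm; 2XL 68.57 cm.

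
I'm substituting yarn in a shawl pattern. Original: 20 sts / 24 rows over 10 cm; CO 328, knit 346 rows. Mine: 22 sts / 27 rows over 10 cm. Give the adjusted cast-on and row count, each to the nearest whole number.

Cast on 361 stitches; work 389 rows.

Stitches: 328 × 22/20 = 360.80 → 361.
Rows: 346 × 27/24 = 389.25 → 389.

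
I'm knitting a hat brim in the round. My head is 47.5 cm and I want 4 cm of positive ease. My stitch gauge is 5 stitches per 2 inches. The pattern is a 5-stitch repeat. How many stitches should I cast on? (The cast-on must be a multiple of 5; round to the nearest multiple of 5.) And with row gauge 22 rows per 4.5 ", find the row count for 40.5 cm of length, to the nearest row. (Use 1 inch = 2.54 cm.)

Cast on 50 stitches; work 78 rows.

Finished = 47.5 + 4 = 51.5 cm.
51.5 cm × 1/2.54 = 20.28 inches.
5/2 = 2.5 sts per in; 20.28 × 2.5 = 50.69 sts.
Nearest multiple of 5 → 50.
40.5 cm = 15.94 inches; × 4.889 = 77.95 → 78 rows.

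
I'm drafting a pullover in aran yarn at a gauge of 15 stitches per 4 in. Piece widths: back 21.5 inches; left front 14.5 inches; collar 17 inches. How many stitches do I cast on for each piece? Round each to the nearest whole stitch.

back 81; left front 54; collar 64.

Rate = 15/4 = 3.75 sts per in.
back: 21.5 × 3.75 = 80.62 → 81.
left front: 14.5 × 3.75 = 54.38 → 54.
collar: 17 × 3.75 = 63.75 → 64.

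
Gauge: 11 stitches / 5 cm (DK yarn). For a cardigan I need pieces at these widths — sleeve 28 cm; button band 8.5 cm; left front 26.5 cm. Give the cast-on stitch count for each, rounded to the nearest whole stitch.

Rate = 11/5 = 2.2 sts per cm.
sleeve: 28 × 2.2 = 61.60 → 62.
button band: 8.5 × 2.2 = 18.70 → 19.
left front: 26.5 × 2.2 = 58.30 → 58.

sleeve 62; button band 19; left front 58.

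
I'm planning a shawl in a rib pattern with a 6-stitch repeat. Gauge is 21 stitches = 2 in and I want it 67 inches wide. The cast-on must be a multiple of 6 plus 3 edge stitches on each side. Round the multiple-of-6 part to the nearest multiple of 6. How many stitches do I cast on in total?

702 stitches.

21 / 2 = 10.5 sts per inch.
67 × 10.5 = 703.50 sts.
Less 6 edge sts → 697.50 for the repeat.
Nearest multiple of 6: 696.
Add back 6 edge sts → 702.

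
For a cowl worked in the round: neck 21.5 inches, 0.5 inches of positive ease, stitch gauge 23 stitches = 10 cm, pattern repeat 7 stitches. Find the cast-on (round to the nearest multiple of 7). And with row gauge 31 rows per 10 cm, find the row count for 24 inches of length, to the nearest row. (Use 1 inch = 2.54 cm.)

Cast on 126 stitches; work 189 rows.

Finished = 21.5 + 0.5 = 22 inches.
22 inches × 2.54 = 55.88 cm.
23/10 = 2.3 sts per cm; 55.88 × 2.3 = 128.52 sts.
Nearest multiple of 7 → 126.
24 inches = 60.96 cm; × 3.1 = 188.98 → 189 rows.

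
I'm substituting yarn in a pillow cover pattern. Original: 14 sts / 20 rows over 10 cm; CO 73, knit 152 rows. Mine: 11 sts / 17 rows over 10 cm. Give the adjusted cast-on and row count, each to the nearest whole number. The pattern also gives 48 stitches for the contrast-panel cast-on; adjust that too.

Stitches: 73 × 11/14 = 57.36 → 57.
Rows: 152 × 17/20 = 129.20 → 129.
contrast-panel cast-on: 48 × 11/14 = 37.71 → 38.

Cast on 57 stitches; work 129 rows; contrast-panel cast-on 38 stitches.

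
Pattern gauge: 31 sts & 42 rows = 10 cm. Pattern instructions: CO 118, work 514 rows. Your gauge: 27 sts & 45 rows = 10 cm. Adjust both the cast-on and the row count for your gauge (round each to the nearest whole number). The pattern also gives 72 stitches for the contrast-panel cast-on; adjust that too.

Cast on 103 stitches; work 551 rows; contrast-panel cast-on 63 stitches.

Stitches: 118 × 27/31 = 102.77 → 103.
Rows: 514 × 45/42 = 550.71 → 551.
contrast-panel cast-on: 72 × 27/31 = 62.71 → 63.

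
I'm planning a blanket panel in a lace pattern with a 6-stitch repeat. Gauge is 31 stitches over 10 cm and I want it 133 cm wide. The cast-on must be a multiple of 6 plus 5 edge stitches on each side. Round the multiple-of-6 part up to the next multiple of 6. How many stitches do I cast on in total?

Cast on 418 stitches.

31 / 10 = 3.1 sts per cm.
133 × 3.1 = 412.30 sts.
Less 10 edge sts → 402.30 for the repeat.
Next multiple of 6: 408.
Add back 10 edge sts → 418.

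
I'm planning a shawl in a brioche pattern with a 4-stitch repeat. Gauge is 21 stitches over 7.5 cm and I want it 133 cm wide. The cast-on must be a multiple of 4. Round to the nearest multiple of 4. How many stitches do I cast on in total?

Cast on 372 stitches.

21 / 7.5 = 2.8 sts per cm.
133 × 2.8 = 372.40 sts.
Nearest multiple of 4: 372.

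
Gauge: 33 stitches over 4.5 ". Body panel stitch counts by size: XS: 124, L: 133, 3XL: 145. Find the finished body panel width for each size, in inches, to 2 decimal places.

33/4.5 = 7.333 sts per in.
XS: 124 / 7.333 = 16.909 → 16.91 in.
L: 133 / 7.333 = 18.136 → 18.14 in.
3XL: 145 / 7.333 = 19.773 → 19.77 in.

XS 16.91 inches; L 18.14 inches; 3XL 19.77 inches.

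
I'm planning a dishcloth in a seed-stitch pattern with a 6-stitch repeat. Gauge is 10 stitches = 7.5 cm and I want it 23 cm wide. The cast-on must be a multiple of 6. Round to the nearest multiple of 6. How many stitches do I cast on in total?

Cast on 30 stitches.

10 / 7.5 = 1.333 sts per cm.
23 × 1.333 = 30.67 sts.
Nearest multiple of 6: 30.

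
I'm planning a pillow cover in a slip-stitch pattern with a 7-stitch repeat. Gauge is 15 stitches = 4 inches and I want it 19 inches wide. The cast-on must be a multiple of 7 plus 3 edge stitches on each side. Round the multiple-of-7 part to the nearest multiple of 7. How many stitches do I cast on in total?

15 / 4 = 3.75 sts per inch.
19 × 3.75 = 71.25 sts.
Less 6 edge sts → 65.25 for the repeat.
Nearest multiple of 7: 63.
Add back 6 edge sts → 69.

CO 69 sts.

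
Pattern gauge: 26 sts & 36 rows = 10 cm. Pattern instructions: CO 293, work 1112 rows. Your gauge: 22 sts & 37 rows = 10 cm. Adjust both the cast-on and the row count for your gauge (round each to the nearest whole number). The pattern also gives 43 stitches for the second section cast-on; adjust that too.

Stitches: 293 × 22/26 = 247.92 → 248.
Rows: 1112 × 37/36 = 1142.89 → 1143.
second section cast-on: 43 × 22/26 = 36.38 → 36.

Cast on 248 stitches; work 1143 rows; second section cast-on 36 stitches.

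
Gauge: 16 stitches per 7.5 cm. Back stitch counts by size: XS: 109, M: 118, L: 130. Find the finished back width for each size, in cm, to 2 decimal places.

XS 51.09 cm; M 55.31 cm; L 60.94 cm.

16/7.5 = 2.133 sts per cm.
XS: 109 / 2.133 = 51.094 → 51.09 cm.
M: 118 / 2.133 = 55.312 → 55.31 cm.
L: 130 / 2.133 = 60.938 → 60.94 cm.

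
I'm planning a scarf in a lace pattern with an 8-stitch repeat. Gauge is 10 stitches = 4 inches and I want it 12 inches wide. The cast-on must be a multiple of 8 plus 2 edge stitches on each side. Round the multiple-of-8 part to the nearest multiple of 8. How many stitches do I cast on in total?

Cast on 28 stitches.

10 / 4 = 2.5 sts per inch.
12 × 2.5 = 30.00 sts.
Less 4 edge sts → 26.00 for the repeat.
Nearest multiple of 8: 24.
Add back 4 edge sts → 28.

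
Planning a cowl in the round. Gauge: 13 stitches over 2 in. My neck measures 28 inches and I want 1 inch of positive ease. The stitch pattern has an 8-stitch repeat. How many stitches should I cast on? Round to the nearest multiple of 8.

Finished = 28 + 1 = 29 inches.
13 / 2 = 6.5 sts/in.
29 × 6.5 = 188.50 sts.
Nearest multiple of 8: 192.

Cast on 192 stitches.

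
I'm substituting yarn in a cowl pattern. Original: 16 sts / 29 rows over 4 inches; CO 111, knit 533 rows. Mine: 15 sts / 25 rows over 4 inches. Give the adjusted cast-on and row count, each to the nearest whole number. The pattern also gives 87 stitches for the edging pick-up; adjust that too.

Stitches: 111 × 15/16 = 104.06 → 104.
Rows: 533 × 25/29 = 459.48 → 459.
edging pick-up: 87 × 15/16 = 81.56 → 82.

Cast on 104 stitches; work 459 rows; edging pick-up 82 stitches.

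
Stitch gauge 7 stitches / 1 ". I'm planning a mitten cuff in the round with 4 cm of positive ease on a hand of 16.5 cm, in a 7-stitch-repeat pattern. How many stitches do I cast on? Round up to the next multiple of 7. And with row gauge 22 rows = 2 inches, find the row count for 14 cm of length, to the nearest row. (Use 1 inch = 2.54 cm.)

Cast on 63 stitches; work 61 rows.

Finished = 16.5 + 4 = 20.5 cm.
20.5 cm × 1/2.54 = 8.07 inches.
7/1 = 7 sts per in; 8.07 × 7 = 56.50 sts.
Next multiple of 7 → 63.
14 cm = 5.51 inches; × 11 = 60.63 → 61 rows.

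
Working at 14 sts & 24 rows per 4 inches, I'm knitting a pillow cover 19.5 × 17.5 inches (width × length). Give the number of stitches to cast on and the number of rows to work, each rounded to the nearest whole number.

Cast on 68 stitches and work 105 rows.

Stitch gauge = 14/4 = 3.5 sts/in; 19.5 × 3.5 = 68.25 → 68 sts.
Row gauge = 24/4 = 6 rows/in; 17.5 × 6 = 105.00 → 105 rows.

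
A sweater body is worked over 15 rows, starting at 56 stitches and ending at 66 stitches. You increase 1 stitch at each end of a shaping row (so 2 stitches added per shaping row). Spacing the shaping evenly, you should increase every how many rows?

Increase every 3rd row.

Stitches to add: |66 − 56| = 10.
Shaping rows needed: 10 / 2 = 5.
15 rows / 5 = every 3 rows.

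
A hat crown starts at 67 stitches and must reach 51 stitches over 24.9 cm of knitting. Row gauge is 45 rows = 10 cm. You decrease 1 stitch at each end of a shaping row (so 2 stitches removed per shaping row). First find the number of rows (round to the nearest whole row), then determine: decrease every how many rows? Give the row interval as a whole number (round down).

Decrease every 14th row.

Rows = 24.9 × 4.5 = 112.0 → 112 rows.
Stitches to remove: 16 → 8 shaping rows (at 2 st each).
112 / 8 = 14.00 → every 14 rows.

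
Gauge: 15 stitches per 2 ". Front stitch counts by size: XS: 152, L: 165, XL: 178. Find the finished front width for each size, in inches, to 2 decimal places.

XS 20.27 inches; L 22.00 inches; XL 23.73 inches.

15/2 = 7.5 sts per in.
XS: 152 / 7.5 = 20.267 → 20.27 in.
L: 165 / 7.5 = 22.000 → 22.00 in.
XL: 178 / 7.5 = 23.733 → 23.73 in.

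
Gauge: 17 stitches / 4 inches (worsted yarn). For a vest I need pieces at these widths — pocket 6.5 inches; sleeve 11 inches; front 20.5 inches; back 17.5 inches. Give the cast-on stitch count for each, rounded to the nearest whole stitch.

Rate = 17/4 = 4.25 sts per in.
pocket: 6.5 × 4.25 = 27.62 → 28.
sleeve: 11 × 4.25 = 46.75 → 47.
front: 20.5 × 4.25 = 87.12 → 87.
back: 17.5 × 4.25 = 74.38 → 74.

pocket 28; sleeve 47; front 87; back 74.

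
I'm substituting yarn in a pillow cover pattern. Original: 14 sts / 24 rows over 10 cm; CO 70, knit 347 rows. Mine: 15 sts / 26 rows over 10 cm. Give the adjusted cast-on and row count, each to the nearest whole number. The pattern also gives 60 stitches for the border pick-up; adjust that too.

Stitches: 70 × 15/14 = 75.00 → 75.
Rows: 347 × 26/24 = 375.92 → 376.
border pick-up: 60 × 15/14 = 64.29 → 64.

Cast on 75 stitches; work 376 rows; border pick-up 64 stitches.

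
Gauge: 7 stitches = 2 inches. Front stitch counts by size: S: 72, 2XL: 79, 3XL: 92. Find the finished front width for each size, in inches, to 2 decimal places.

S 20.57 inches; 2XL 22.57 inches; 3XL 26.29 inches.

7/2 = 3.5 sts per in.
S: 72 / 3.5 = 20.571 → 20.57 in.
2XL: 79 / 3.5 = 22.571 → 22.57 in.
3XL: 92 / 3.5 = 26.286 → 26.29 in.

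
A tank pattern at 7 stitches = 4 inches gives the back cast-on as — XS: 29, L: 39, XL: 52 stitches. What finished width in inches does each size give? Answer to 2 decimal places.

7/4 = 1.75 sts per in.
XS: 29 / 1.75 = 16.571 → 16.57 in.
L: 39 / 1.75 = 22.286 → 22.29 in.
XL: 52 / 1.75 = 29.714 → 29.71 in.

XS 16.57 inches; L 22.29 inches; XL 29.71 inches.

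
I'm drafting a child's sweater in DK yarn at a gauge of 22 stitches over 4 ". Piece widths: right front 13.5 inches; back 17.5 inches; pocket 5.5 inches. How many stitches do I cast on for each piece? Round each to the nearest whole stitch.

Rate = 22/4 = 5.5 sts per in.
right front: 13.5 × 5.5 = 74.25 → 74.
back: 17.5 × 5.5 = 96.25 → 96.
pocket: 5.5 × 5.5 = 30.25 → 30.

right front 74; back 96; pocket 30.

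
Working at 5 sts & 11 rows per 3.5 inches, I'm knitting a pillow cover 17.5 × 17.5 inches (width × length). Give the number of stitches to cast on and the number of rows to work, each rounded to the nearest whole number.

Cast on 25 stitches and work 55 rows.

Stitch gauge = 5/3.5 = 1.429 sts/in; 17.5 × 1.429 = 25.00 → 25 sts.
Row gauge = 11/3.5 = 3.143 rows/in; 17.5 × 3.143 = 55.00 → 55 rows.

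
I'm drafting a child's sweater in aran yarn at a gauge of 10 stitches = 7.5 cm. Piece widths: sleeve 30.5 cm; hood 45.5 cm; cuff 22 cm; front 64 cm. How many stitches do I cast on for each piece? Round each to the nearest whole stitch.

Rate = 10/7.5 = 1.333 sts per cm.
sleeve: 30.5 × 1.333 = 40.67 → 41.
hood: 45.5 × 1.333 = 60.67 → 61.
cuff: 22 × 1.333 = 29.33 → 29.
front: 64 × 1.333 = 85.33 → 85.

sleeve 41; hood 61; cuff 29; front 85.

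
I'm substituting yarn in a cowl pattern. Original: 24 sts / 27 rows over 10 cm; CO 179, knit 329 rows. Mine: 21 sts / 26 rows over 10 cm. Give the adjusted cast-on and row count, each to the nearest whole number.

Cast on 157 stitches; work 317 rows.

Stitches: 179 × 21/24 = 156.62 → 157.
Rows: 329 × 26/27 = 316.81 → 317.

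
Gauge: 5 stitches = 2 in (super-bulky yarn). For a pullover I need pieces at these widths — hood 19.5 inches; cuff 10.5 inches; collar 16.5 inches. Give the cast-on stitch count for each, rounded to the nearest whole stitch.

Rate = 5/2 = 2.5 sts per in.
hood: 19.5 × 2.5 = 48.75 → 49.
cuff: 10.5 × 2.5 = 26.25 → 26.
collar: 16.5 × 2.5 = 41.25 → 41.

hood 49; cuff 26; collar 41.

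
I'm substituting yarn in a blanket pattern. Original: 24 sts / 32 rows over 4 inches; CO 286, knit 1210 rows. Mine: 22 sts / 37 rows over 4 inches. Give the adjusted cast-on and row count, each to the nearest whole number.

Stitches: 286 × 22/24 = 262.17 → 262.
Rows: 1210 × 37/32 = 1399.06 → 1399.

Cast on 262 stitches; work 1399 rows.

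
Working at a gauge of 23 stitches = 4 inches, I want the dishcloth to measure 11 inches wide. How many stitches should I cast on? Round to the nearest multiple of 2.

23 stitches / 4 in = 5.75 stitches per inch.
11 × 5.75 = 63.25 stitches.
Round to nearest multiple of 2 → 64.

Cast on 64 stitches.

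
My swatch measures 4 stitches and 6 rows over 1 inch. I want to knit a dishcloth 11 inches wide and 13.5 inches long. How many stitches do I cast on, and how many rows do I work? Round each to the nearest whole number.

Stitch gauge = 4/1 = 4 sts/in; 11 × 4 = 44.00 → 44 sts.
Row gauge = 6/1 = 6 rows/in; 13.5 × 6 = 81.00 → 81 rows.

Cast on 44 stitches and work 81 rows.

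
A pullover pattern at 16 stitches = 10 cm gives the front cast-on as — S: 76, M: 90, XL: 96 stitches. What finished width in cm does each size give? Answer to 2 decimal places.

16/10 = 1.6 sts per cm.
S: 76 / 1.6 = 47.500 → 47.50 cm.
M: 90 / 1.6 = 56.250 → 56.25 cm.
XL: 96 / 1.6 = 60.000 → 60.00 cm.

S 47.50 cm; M 56.25 cm; XL 60.00 cm.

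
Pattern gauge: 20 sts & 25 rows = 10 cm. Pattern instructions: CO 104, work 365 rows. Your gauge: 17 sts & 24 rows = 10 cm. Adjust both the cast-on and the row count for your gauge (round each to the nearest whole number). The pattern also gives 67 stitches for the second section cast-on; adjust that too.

Cast on 88 stitches; work 350 rows; second section cast-on 57 stitches.

Stitches: 104 × 17/20 = 88.40 → 88.
Rows: 365 × 24/25 = 350.40 → 350.
second section cast-on: 67 × 17/20 = 56.95 → 57.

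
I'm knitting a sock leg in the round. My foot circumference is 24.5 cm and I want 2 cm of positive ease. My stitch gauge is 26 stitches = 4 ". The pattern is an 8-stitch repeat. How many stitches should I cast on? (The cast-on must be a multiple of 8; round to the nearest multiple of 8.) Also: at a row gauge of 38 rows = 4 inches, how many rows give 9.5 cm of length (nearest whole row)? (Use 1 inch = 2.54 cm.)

Cast on 64 stitches; work 36 rows.

Finished = 24.5 + 2 = 26.5 cm.
26.5 cm × 1/2.54 = 10.43 inches.
26/4 = 6.5 sts per in; 10.43 × 6.5 = 67.81 sts.
Nearest multiple of 8 → 64.
9.5 cm = 3.74 inches; × 9.5 = 35.53 → 36 rows.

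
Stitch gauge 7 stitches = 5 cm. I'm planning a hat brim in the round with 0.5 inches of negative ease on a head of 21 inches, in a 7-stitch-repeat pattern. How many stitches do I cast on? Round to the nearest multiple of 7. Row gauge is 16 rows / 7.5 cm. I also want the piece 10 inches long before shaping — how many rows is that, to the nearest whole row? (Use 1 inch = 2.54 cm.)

Finished = 21 − 0.5 = 20.5 inches.
20.5 inches × 2.54 = 52.07 cm.
7/5 = 1.4 sts per cm; 52.07 × 1.4 = 72.90 sts.
Nearest multiple of 7 → 70.
10 inches = 25.40 cm; × 2.133 = 54.19 → 54 rows.

Cast on 70 stitches; work 54 rows.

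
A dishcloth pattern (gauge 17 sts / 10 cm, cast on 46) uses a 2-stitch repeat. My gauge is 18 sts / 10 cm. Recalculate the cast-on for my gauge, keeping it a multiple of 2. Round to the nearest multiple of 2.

46 × 18 / 17 = 48.71.
Nearest multiple of 2: 48.

Cast on 48 stitches.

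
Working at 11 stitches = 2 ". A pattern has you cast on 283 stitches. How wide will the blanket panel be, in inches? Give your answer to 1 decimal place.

11 stitches / 2 inch = 5.5 stitches per inch.
283 / 5.5 = 51.45 inches.

51.5 inches.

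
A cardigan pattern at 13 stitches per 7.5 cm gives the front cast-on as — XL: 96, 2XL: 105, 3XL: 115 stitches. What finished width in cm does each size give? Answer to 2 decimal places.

XL 55.38 cm; 2XL 60.58 cm; 3XL 66.35 cm.

13/7.5 = 1.733 sts per cm.
XL: 96 / 1.733 = 55.385 → 55.38 cm.
2XL: 105 / 1.733 = 60.577 → 60.58 cm.
3XL: 115 / 1.733 = 66.346 → 66.35 cm.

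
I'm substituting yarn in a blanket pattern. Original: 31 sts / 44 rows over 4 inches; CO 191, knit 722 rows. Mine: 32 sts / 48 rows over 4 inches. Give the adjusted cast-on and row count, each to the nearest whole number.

Stitches: 191 × 32/31 = 197.16 → 197.
Rows: 722 × 48/44 = 787.64 → 788.

Cast on 197 stitches; work 788 rows.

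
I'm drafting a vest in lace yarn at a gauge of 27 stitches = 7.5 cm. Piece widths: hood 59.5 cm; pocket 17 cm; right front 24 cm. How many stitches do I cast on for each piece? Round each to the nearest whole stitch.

hood 214; pocket 61; right front 86.

Rate = 27/7.5 = 3.6 sts per cm.
hood: 59.5 × 3.6 = 214.20 → 214.
pocket: 17 × 3.6 = 61.20 → 61.
right front: 24 × 3.6 = 86.40 → 86.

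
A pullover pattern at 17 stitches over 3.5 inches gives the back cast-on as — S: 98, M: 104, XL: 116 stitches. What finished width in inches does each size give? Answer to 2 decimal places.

17/3.5 = 4.857 sts per in.
S: 98 / 4.857 = 20.176 → 20.18 in.
M: 104 / 4.857 = 21.412 → 21.41 in.
XL: 116 / 4.857 = 23.882 → 23.88 in.

S 20.18 inches; M 21.41 inches; XL 23.88 inches.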